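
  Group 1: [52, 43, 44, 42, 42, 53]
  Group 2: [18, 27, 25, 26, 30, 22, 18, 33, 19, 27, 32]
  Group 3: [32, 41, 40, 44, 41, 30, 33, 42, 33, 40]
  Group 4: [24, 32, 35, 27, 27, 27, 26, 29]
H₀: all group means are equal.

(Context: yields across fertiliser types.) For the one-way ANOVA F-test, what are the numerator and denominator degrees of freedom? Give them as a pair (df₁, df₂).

degrees of freedom = [3, 31]

k = 4 groups, N = 35 total
df = (k−1, N−k) = (4−1, 35−4) = (3, 31)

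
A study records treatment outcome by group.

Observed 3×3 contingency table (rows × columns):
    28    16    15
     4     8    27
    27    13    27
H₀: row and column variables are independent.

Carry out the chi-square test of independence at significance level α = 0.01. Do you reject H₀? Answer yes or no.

reject H₀: yes

Row totals [59, 39, 67], col totals [59, 37, 69], n=165
χ² = (28−21.10)²/21.10 + (16−13.23)²/13.23 + (15−24.67)²/24.67 + (4−13.95)²/13.95 + (8−8.75)²/8.75 + (27−16.31)²/16.31 + (27−23.96)²/23.96 + (13−15.02)²/15.02 + (27−28.02)²/28.02 = 21.4911
df = 4
p-value (upper-tail) = 0.00025
At α=0.01: p < α → reject H₀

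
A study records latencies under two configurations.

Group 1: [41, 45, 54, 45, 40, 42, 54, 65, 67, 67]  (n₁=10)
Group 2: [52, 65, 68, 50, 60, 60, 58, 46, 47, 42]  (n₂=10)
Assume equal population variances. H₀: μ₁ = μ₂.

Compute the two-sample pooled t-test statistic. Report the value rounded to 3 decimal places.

test statistic = -0.632

x̄₁=52.000, s₁=11.005, n₁=10
x̄₂=54.800, s₂=8.664, n₂=10
s_p² = [9·11.005² + 9·8.664²]/18 = 98.0889
SE = √(s_p²·(1/10+1/10)) = 4.4292
t = (52.000−54.800)/4.4292 = -0.6322
df = 18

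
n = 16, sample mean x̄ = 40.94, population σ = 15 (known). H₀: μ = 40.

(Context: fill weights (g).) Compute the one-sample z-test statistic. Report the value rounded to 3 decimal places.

test statistic = 0.251

SE = σ/√n = 15/√16 = 3.7500
z = (x̄−μ₀)/SE = (40.94−40)/3.7500 = 0.2507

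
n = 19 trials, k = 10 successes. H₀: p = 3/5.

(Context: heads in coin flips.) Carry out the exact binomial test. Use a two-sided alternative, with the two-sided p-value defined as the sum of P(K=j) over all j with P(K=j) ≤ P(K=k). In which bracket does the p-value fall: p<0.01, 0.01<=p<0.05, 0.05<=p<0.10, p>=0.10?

p-value bracket: p>=0.10

Exact binomial: n=19, k=10, p₀=3/5=0.6000
P(X=j) = C(n,j)·p₀^j·(1−p₀)^(n−j); p = Σ P(X=j) over j with P(X=j) ≤ P(X=10)
p-value (two-sided) = 0.64059
→ bracket: p>=0.10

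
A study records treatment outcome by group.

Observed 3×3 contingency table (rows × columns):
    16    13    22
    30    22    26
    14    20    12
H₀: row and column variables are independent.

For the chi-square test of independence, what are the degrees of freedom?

df = (r−1)(c−1) = (3−1)·(3−1) = 4

degrees of freedom = 4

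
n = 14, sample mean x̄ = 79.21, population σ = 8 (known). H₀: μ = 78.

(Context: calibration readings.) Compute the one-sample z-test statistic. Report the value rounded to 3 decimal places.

SE = σ/√n = 8/√14 = 2.1381
z = (x̄−μ₀)/SE = (79.21−78)/2.1381 = 0.5659

test statistic = 0.566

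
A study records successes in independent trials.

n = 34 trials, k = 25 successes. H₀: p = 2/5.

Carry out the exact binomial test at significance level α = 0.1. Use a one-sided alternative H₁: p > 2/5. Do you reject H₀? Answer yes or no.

reject H₀: yes

Exact binomial: n=34, k=25, p₀=2/5=0.4000
P(X≥25) from Σ C(n,i)·p₀^i·(1−p₀)^(n−i)
p-value (one-sided, H₁ greater) = 0.00008
At α=0.1: p < α → reject H₀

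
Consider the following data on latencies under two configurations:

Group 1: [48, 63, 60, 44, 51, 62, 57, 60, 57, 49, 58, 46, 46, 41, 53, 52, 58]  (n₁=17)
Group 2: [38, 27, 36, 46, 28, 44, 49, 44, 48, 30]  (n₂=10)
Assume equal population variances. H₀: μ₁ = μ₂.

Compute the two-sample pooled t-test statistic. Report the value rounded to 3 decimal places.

test statistic = 4.834

x̄₁=53.235, s₁=6.750, n₁=17
x̄₂=39.000, s₂=8.406, n₂=10
s_p² = [16·6.750² + 9·8.406²]/25 = 54.6024
SE = √(s_p²·(1/17+1/10)) = 2.9448
t = (53.235−39.000)/2.9448 = 4.8340
df = 25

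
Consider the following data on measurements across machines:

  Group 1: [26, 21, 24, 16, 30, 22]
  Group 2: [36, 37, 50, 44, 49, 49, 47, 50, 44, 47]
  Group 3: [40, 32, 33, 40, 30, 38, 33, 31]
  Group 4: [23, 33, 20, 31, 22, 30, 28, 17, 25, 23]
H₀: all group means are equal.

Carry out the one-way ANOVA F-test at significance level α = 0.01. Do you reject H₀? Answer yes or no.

Group means [23.17, 45.30, 34.62, 25.20], grand mean 32.971
SSB = Σnᵢ(x̄ᵢ−x̄)² = 2722.562; SSW = ΣΣ(x−x̄ᵢ)² = 704.408
MSB = 2722.562/3 = 907.5208; MSW = 704.408/30 = 23.4803
F = MSB/MSW = 38.6503
df = (3, 30)
p-value (upper-tail) = 0.00000
At α=0.01: p < α → reject H₀

reject H₀: yes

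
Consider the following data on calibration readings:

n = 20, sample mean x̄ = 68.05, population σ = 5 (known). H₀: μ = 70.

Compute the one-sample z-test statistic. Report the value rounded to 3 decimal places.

test statistic = -1.744

SE = σ/√n = 5/√20 = 1.1180
z = (x̄−μ₀)/SE = (68.05−70)/1.1180 = -1.7441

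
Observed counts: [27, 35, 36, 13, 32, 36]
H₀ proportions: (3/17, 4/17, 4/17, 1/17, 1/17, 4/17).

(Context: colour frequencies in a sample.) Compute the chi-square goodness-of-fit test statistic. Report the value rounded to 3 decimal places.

n = 179; E_i = n·p_i = [31.59, 42.12, 42.12, 10.53, 10.53, 42.12]
χ² = (27−31.59)²/31.59 + (35−42.12)²/42.12 + (36−42.12)²/42.12 + (13−10.53)²/10.53 + (32−10.53)²/10.53 + (36−42.12)²/42.12 = 48.0070
df = 5

test statistic = 48.007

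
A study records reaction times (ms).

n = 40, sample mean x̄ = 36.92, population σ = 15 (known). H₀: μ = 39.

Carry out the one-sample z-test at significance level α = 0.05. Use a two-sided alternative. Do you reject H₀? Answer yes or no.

SE = σ/√n = 15/√40 = 2.3717
z = (x̄−μ₀)/SE = (36.92−39)/2.3717 = -0.8770
p-value (two-sided) = 0.38048
At α=0.05: p ≥ α → fail to reject H₀

reject H₀: no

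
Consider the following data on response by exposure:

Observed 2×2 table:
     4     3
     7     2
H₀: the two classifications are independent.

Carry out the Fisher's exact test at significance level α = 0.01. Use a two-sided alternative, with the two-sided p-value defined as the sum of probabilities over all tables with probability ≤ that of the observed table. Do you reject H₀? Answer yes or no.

Margins: r₁=7, r₂=9, c₁=11, c₂=5, n=16
p_obs = C(7,4)·C(9,7)/C(16,11); sum pmf over tables with pmf ≤ p_obs
p-value (two-sided) = 0.59615
At α=0.01: p ≥ α → fail to reject H₀

reject H₀: no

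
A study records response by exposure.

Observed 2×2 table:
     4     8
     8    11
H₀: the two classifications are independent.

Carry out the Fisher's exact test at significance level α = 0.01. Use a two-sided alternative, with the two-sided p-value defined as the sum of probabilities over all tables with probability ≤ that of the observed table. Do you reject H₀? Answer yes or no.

Margins: r₁=12, r₂=19, c₁=12, c₂=19, n=31
p_obs = C(12,4)·C(19,8)/C(31,12); sum pmf over tables with pmf ≤ p_obs
p-value (two-sided) = 0.71721
At α=0.01: p ≥ α → fail to reject H₀

reject H₀: no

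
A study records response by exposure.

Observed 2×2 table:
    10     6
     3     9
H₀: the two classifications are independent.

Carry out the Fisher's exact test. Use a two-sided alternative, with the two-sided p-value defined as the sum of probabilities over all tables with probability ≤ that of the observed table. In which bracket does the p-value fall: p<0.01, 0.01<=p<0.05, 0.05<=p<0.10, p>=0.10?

Margins: r₁=16, r₂=12, c₁=13, c₂=15, n=28
p_obs = C(16,10)·C(12,3)/C(28,13); sum pmf over tables with pmf ≤ p_obs
p-value (two-sided) = 0.06707
→ bracket: 0.05<=p<0.10

p-value bracket: 0.05<=p<0.10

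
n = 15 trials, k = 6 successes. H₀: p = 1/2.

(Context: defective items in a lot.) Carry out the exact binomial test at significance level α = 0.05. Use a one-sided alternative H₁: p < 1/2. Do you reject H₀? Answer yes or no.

reject H₀: no

Exact binomial: n=15, k=6, p₀=1/2=0.5000
P(X≤6) from Σ C(n,i)·p₀^i·(1−p₀)^(n−i)
p-value (one-sided, H₁ less) = 0.30362
At α=0.05: p ≥ α → fail to reject H₀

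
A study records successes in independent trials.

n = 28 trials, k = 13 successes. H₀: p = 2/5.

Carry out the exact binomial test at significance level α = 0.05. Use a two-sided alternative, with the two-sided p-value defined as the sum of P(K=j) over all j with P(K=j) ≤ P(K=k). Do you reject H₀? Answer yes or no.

Exact binomial: n=28, k=13, p₀=2/5=0.4000
P(X=j) = C(n,j)·p₀^j·(1−p₀)^(n−j); p = Σ P(X=j) over j with P(X=j) ≤ P(X=13)
p-value (two-sided) = 0.56380
At α=0.05: p ≥ α → fail to reject H₀

reject H₀: no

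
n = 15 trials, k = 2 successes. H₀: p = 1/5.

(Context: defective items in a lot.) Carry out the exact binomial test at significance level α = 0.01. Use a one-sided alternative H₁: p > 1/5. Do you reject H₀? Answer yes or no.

reject H₀: no

Exact binomial: n=15, k=2, p₀=1/5=0.2000
P(X≥2) from Σ C(n,i)·p₀^i·(1−p₀)^(n−i)
p-value (one-sided, H₁ greater) = 0.83287
At α=0.01: p ≥ α → fail to reject H₀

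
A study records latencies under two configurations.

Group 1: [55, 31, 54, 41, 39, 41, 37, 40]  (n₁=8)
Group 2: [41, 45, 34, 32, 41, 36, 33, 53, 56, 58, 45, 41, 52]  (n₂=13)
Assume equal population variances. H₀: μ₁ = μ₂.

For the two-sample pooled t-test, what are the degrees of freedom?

df = n₁ + n₂ − 2 = 8 + 13 − 2 = 19

degrees of freedom = 19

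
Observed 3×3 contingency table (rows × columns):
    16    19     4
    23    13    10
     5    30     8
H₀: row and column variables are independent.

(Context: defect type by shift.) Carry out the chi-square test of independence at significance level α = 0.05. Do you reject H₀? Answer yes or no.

Row totals [39, 46, 43], col totals [44, 62, 22], n=128
χ² = (16−13.41)²/13.41 + (19−18.89)²/18.89 + (4−6.70)²/6.70 + (23−15.81)²/15.81 + (13−22.28)²/22.28 + (10−7.91)²/7.91 + (5−14.78)²/14.78 + (30−20.83)²/20.83 + (8−7.39)²/7.39 = 19.8419
df = 4
p-value (upper-tail) = 0.00054
At α=0.05: p < α → reject H₀

reject H₀: yes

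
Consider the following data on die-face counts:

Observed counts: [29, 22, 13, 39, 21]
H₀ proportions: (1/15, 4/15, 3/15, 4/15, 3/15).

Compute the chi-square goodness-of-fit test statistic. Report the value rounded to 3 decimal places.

n = 124; E_i = n·p_i = [8.27, 33.07, 24.80, 33.07, 24.80]
χ² = (29−8.27)²/8.27 + (22−33.07)²/33.07 + (13−24.80)²/24.80 + (39−33.07)²/33.07 + (21−24.80)²/24.80 = 62.9657
df = 4

test statistic = 62.966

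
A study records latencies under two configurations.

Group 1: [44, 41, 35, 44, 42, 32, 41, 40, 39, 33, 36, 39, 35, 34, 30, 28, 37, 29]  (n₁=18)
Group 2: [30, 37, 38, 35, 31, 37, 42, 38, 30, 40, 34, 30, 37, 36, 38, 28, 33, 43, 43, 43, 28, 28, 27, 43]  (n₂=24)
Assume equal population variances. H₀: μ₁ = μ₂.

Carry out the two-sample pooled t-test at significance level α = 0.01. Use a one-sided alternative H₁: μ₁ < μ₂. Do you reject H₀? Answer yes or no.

reject H₀: no

x̄₁=36.611, s₁=4.984, n₁=18
x̄₂=35.375, s₂=5.412, n₂=24
s_p² = [17·4.984² + 23·5.412²]/40 = 27.3976
SE = √(s_p²·(1/18+1/24)) = 1.6321
t = (36.611−35.375)/1.6321 = 0.7574
df = 40
p-value (one-sided, H₁ less) = 0.77337
At α=0.01: p ≥ α → fail to reject H₀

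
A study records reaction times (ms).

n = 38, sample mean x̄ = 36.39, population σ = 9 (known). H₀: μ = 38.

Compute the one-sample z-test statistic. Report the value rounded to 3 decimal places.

SE = σ/√n = 9/√38 = 1.4600
z = (x̄−μ₀)/SE = (36.39−38)/1.4600 = -1.1027

test statistic = -1.103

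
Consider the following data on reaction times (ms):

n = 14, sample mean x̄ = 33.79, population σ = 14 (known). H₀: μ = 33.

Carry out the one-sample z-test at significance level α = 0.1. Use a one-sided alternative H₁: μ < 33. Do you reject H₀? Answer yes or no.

SE = σ/√n = 14/√14 = 3.7417
z = (x̄−μ₀)/SE = (33.79−33)/3.7417 = 0.2111
p-value (one-sided, H₁ less) = 0.58361
At α=0.1: p ≥ α → fail to reject H₀

reject H₀: no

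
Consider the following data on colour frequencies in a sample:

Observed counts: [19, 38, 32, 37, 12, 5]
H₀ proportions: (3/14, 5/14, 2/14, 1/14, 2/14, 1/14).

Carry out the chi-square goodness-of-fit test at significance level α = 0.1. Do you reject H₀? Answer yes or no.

n = 143; E_i = n·p_i = [30.64, 51.07, 20.43, 10.21, 20.43, 10.21]
χ² = (19−30.64)²/30.64 + (38−51.07)²/51.07 + (32−20.43)²/20.43 + (37−10.21)²/10.21 + (12−20.43)²/20.43 + (5−10.21)²/10.21 = 90.7054
df = 5
p-value (upper-tail) = 0.00000
At α=0.1: p < α → reject H₀

reject H₀: yes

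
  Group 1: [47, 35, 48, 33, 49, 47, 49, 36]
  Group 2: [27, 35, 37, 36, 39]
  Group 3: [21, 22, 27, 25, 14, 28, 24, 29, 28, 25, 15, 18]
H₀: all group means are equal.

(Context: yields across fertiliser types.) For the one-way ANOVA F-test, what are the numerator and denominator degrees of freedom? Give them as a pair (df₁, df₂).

degrees of freedom = [2, 22]

k = 3 groups, N = 25 total
df = (k−1, N−k) = (3−1, 25−3) = (2, 22)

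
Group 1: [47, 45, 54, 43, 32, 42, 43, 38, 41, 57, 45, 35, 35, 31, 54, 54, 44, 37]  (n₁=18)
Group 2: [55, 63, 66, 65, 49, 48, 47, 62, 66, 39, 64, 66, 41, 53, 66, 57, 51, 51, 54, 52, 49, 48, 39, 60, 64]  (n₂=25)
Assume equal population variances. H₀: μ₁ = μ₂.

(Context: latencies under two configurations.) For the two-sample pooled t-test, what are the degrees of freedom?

df = n₁ + n₂ − 2 = 18 + 25 − 2 = 41

degrees of freedom = 41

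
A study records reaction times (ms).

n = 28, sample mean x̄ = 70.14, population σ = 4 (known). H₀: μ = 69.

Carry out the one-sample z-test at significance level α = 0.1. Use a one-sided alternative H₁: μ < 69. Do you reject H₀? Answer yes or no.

SE = σ/√n = 4/√28 = 0.7559
z = (x̄−μ₀)/SE = (70.14−69)/0.7559 = 1.5081
p-value (one-sided, H₁ less) = 0.93423
At α=0.1: p ≥ α → fail to reject H₀

reject H₀: no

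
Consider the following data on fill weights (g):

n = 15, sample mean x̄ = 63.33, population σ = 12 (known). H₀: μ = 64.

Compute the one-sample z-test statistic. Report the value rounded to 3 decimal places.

SE = σ/√n = 12/√15 = 3.0984
z = (x̄−μ₀)/SE = (63.33−64)/3.0984 = -0.2162

test statistic = -0.216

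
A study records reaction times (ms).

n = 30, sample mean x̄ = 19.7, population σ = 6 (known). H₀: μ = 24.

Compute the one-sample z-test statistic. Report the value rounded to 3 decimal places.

SE = σ/√n = 6/√30 = 1.0954
z = (x̄−μ₀)/SE = (19.7−24)/1.0954 = -3.9253

test statistic = -3.925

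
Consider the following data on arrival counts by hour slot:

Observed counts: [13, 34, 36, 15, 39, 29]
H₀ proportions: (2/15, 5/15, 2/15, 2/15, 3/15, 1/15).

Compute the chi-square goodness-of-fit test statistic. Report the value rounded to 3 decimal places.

test statistic = 53.054

n = 166; E_i = n·p_i = [22.13, 55.33, 22.13, 22.13, 33.20, 11.07]
χ² = (13−22.13)²/22.13 + (34−55.33)²/55.33 + (36−22.13)²/22.13 + (15−22.13)²/22.13 + (39−33.20)²/33.20 + (29−11.07)²/11.07 = 53.0542
df = 5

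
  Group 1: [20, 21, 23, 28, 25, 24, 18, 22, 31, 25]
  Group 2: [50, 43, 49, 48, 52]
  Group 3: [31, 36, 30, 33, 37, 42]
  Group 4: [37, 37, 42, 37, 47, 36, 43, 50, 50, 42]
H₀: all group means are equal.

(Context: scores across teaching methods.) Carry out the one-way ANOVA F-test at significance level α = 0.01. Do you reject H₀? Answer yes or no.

reject H₀: yes

Group means [23.70, 48.40, 34.83, 42.10], grand mean 35.774
SSB = Σnᵢ(x̄ᵢ−x̄)² = 2660.386; SSW = ΣΣ(x−x̄ᵢ)² = 541.033
MSB = 2660.386/3 = 886.7953; MSW = 541.033/27 = 20.0383
F = MSB/MSW = 44.2551
df = (3, 27)
p-value (upper-tail) = 0.00000
At α=0.01: p < α → reject H₀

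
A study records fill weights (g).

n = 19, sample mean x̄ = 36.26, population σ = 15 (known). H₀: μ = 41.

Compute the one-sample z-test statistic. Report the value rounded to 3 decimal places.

SE = σ/√n = 15/√19 = 3.4412
z = (x̄−μ₀)/SE = (36.26−41)/3.4412 = -1.3774

test statistic = -1.377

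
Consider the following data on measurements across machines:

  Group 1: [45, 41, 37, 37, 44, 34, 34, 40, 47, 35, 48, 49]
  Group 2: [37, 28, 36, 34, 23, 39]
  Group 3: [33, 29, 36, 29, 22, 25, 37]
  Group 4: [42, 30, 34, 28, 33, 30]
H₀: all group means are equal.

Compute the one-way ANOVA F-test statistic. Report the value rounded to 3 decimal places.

Group means [40.92, 32.83, 30.14, 32.83], grand mean 35.355
SSB = Σnᵢ(x̄ᵢ−x̄)² = 637.656; SSW = ΣΣ(x−x̄ᵢ)² = 837.440
MSB = 637.656/3 = 212.5521; MSW = 837.440/27 = 31.0163
F = MSB/MSW = 6.8529
df = (3, 27)

test statistic = 6.853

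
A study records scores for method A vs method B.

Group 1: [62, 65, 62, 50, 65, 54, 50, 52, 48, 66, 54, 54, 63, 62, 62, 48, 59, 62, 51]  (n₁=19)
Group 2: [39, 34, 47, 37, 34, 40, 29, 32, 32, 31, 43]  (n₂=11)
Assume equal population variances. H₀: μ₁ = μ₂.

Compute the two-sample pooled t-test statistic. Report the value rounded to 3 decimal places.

test statistic = 9.198

x̄₁=57.316, s₁=6.325, n₁=19
x̄₂=36.182, s₂=5.564, n₂=11
s_p² = [18·6.325² + 10·5.564²]/28 = 36.7765
SE = √(s_p²·(1/19+1/11)) = 2.2976
t = (57.316−36.182)/2.2976 = 9.1983
df = 28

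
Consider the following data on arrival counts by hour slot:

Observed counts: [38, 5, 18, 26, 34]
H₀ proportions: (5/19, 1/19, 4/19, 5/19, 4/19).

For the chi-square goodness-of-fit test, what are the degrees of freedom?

degrees of freedom = 4

df = k − 1 = 5 − 1 = 4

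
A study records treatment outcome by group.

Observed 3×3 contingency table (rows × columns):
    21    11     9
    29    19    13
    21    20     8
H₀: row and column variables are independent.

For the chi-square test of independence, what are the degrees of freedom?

degrees of freedom = 4

df = (r−1)(c−1) = (3−1)·(3−1) = 4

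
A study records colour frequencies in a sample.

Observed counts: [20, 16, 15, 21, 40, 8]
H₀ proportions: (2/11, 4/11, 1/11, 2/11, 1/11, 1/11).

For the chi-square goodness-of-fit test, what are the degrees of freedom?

degrees of freedom = 5

df = k − 1 = 6 − 1 = 5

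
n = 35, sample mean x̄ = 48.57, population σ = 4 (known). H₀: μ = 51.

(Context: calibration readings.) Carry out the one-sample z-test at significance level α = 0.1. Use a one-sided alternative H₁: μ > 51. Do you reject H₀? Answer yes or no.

reject H₀: no

SE = σ/√n = 4/√35 = 0.6761
z = (x̄−μ₀)/SE = (48.57−51)/0.6761 = -3.5940
p-value (one-sided, H₁ greater) = 0.99984
At α=0.1: p ≥ α → fail to reject H₀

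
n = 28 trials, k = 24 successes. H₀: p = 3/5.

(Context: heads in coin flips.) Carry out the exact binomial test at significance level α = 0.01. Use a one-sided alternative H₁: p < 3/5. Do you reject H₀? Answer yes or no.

reject H₀: no

Exact binomial: n=28, k=24, p₀=3/5=0.6000
P(X≤24) from Σ C(n,i)·p₀^i·(1−p₀)^(n−i)
p-value (one-sided, H₁ less) = 0.99929
At α=0.01: p ≥ α → fail to reject H₀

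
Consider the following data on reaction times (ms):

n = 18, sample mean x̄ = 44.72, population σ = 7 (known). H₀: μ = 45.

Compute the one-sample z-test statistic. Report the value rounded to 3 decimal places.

test statistic = -0.170

SE = σ/√n = 7/√18 = 1.6499
z = (x̄−μ₀)/SE = (44.72−45)/1.6499 = -0.1697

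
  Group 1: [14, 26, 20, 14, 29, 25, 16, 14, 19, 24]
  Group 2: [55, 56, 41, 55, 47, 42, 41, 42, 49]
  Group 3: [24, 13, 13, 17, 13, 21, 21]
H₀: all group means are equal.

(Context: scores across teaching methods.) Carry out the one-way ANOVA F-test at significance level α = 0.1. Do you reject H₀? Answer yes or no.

Group means [20.10, 47.56, 17.43], grand mean 28.885
SSB = Σnᵢ(x̄ᵢ−x̄)² = 4827.817; SSW = ΣΣ(x−x̄ᵢ)² = 742.837
MSB = 4827.817/2 = 2413.9087; MSW = 742.837/23 = 32.2972
F = MSB/MSW = 74.7404
df = (2, 23)
p-value (upper-tail) = 0.00000
At α=0.1: p < α → reject H₀

reject H₀: yes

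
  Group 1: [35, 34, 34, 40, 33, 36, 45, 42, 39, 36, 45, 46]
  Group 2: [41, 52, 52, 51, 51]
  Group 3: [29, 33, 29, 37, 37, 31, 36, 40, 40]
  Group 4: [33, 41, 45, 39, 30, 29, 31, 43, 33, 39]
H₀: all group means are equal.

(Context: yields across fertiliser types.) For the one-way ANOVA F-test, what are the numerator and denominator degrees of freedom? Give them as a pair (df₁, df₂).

k = 4 groups, N = 36 total
df = (k−1, N−k) = (4−1, 36−4) = (3, 32)

degrees of freedom = [3, 32]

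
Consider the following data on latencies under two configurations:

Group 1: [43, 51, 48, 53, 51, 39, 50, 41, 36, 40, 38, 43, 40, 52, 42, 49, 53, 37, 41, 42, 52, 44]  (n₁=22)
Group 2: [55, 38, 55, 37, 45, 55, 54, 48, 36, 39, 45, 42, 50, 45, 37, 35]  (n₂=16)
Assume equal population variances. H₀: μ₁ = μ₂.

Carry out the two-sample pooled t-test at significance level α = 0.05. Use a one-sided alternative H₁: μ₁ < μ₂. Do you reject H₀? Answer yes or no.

x̄₁=44.773, s₁=5.715, n₁=22
x̄₂=44.750, s₂=7.380, n₂=16
s_p² = [21·5.715² + 15·7.380²]/36 = 41.7462
SE = √(s_p²·(1/22+1/16)) = 2.1229
t = (44.773−44.750)/2.1229 = 0.0107
df = 36
p-value (one-sided, H₁ less) = 0.50424
At α=0.05: p ≥ α → fail to reject H₀

reject H₀: no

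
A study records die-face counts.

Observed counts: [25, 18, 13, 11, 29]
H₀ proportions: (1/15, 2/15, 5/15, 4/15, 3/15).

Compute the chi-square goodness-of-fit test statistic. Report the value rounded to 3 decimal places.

n = 96; E_i = n·p_i = [6.40, 12.80, 32.00, 25.60, 19.20]
χ² = (25−6.40)²/6.40 + (18−12.80)²/12.80 + (13−32.00)²/32.00 + (11−25.60)²/25.60 + (29−19.20)²/19.20 = 80.7786
df = 4

test statistic = 80.779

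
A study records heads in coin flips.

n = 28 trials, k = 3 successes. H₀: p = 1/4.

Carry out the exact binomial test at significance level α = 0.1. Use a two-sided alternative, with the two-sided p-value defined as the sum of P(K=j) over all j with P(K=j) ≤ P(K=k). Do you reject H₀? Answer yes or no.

Exact binomial: n=28, k=3, p₀=1/4=0.2500
P(X=j) = C(n,j)·p₀^j·(1−p₀)^(n−j); p = Σ P(X=j) over j with P(X=j) ≤ P(X=3)
p-value (two-sided) = 0.12303
At α=0.1: p ≥ α → fail to reject H₀

reject H₀: no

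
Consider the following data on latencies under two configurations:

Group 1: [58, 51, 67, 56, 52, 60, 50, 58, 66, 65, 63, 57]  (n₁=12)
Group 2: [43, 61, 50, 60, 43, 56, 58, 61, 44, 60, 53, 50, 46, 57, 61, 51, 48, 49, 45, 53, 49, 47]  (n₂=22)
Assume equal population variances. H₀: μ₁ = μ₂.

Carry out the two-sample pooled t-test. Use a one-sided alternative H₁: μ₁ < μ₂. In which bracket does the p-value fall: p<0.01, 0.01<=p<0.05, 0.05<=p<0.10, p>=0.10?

p-value bracket: p>=0.10

x̄₁=58.583, s₁=5.823, n₁=12
x̄₂=52.045, s₂=6.283, n₂=22
s_p² = [11·5.823² + 21·6.283²]/32 = 37.5585
SE = √(s_p²·(1/12+1/22)) = 2.1993
t = (58.583−52.045)/2.1993 = 2.9727
df = 32
p-value (one-sided, H₁ less) = 0.99722
→ bracket: p>=0.10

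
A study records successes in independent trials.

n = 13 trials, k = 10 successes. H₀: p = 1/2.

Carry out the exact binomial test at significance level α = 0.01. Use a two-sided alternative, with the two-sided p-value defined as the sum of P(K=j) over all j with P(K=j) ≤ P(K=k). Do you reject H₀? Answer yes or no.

Exact binomial: n=13, k=10, p₀=1/2=0.5000
P(X=j) = C(n,j)·p₀^j·(1−p₀)^(n−j); p = Σ P(X=j) over j with P(X=j) ≤ P(X=10)
p-value (two-sided) = 0.09229
At α=0.01: p ≥ α → fail to reject H₀

reject H₀: no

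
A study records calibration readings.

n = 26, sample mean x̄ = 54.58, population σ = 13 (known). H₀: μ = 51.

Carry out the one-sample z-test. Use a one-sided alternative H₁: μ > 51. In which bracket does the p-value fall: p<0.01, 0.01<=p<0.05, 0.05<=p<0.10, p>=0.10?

SE = σ/√n = 13/√26 = 2.5495
z = (x̄−μ₀)/SE = (54.58−51)/2.5495 = 1.4042
p-value (one-sided, H₁ greater) = 0.08013
→ bracket: 0.05<=p<0.10

p-value bracket: 0.05<=p<0.10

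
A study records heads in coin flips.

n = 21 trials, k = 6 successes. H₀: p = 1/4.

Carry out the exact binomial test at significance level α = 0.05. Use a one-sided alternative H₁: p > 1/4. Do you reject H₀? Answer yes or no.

Exact binomial: n=21, k=6, p₀=1/4=0.2500
P(X≥6) from Σ C(n,i)·p₀^i·(1−p₀)^(n−i)
p-value (one-sided, H₁ greater) = 0.43341
At α=0.05: p ≥ α → fail to reject H₀

reject H₀: no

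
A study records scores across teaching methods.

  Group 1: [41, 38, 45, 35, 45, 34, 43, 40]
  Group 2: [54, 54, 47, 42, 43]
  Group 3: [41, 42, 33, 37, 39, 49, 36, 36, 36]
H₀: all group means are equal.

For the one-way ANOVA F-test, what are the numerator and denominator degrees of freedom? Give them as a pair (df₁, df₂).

degrees of freedom = [2, 19]

k = 3 groups, N = 22 total
df = (k−1, N−k) = (3−1, 22−3) = (2, 19)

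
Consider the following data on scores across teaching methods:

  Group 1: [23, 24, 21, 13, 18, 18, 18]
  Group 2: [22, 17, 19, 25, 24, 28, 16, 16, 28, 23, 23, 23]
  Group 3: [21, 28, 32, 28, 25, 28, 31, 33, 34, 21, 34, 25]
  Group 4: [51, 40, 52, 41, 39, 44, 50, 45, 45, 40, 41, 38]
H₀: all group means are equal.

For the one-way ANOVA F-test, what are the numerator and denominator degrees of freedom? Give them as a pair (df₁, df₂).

k = 4 groups, N = 43 total
df = (k−1, N−k) = (4−1, 43−4) = (3, 39)

degrees of freedom = [3, 39]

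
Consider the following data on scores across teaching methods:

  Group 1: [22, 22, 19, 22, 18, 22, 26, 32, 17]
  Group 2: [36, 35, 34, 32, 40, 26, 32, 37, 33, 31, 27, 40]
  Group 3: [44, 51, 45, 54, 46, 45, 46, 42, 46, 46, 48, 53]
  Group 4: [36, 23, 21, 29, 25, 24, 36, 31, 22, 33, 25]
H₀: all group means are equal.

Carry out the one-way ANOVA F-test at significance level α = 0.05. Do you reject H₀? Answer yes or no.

reject H₀: yes

Group means [22.22, 33.58, 47.17, 27.73], grand mean 33.500
SSB = Σnᵢ(x̄ᵢ−x̄)² = 3752.679; SSW = ΣΣ(x−x̄ᵢ)² = 834.321
MSB = 3752.679/3 = 1250.8931; MSW = 834.321/40 = 20.8580
F = MSB/MSW = 59.9718
df = (3, 40)
p-value (upper-tail) = 0.00000
At α=0.05: p < α → reject H₀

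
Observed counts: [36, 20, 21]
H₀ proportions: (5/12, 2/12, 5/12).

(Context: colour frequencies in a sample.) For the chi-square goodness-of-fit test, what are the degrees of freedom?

degrees of freedom = 2

df = k − 1 = 3 − 1 = 2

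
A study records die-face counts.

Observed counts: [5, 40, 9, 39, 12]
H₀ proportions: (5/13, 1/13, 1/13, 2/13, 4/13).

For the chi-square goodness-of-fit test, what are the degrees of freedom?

degrees of freedom = 4

df = k − 1 = 5 − 1 = 4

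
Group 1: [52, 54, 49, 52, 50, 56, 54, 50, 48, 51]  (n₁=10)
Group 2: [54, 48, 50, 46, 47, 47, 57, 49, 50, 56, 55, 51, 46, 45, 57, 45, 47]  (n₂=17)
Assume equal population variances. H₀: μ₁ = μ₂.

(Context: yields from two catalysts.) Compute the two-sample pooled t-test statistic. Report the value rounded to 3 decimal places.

test statistic = 1.079

x̄₁=51.600, s₁=2.503, n₁=10
x̄₂=50.000, s₂=4.257, n₂=17
s_p² = [9·2.503² + 16·4.257²]/25 = 13.8560
SE = √(s_p²·(1/10+1/17)) = 1.4835
t = (51.600−50.000)/1.4835 = 1.0786
df = 25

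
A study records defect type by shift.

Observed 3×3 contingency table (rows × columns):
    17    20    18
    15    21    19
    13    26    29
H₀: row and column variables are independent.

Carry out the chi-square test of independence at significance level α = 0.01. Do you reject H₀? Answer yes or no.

reject H₀: no

Row totals [55, 55, 68], col totals [45, 67, 66], n=178
χ² = (17−13.90)²/13.90 + (20−20.70)²/20.70 + (18−20.39)²/20.39 + (15−13.90)²/13.90 + (21−20.70)²/20.70 + (19−20.39)²/20.39 + (13−17.19)²/17.19 + (26−25.60)²/25.60 + (29−25.21)²/25.21 = 2.7764
df = 4
p-value (upper-tail) = 0.59592
At α=0.01: p ≥ α → fail to reject H₀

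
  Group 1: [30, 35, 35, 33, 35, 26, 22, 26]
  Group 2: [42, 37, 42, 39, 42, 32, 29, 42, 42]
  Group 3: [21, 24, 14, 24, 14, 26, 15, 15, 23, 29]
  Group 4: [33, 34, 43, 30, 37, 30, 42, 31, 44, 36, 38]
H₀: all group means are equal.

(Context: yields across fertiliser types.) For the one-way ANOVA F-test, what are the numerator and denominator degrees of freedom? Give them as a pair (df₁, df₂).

degrees of freedom = [3, 34]

k = 4 groups, N = 38 total
df = (k−1, N−k) = (4−1, 38−4) = (3, 34)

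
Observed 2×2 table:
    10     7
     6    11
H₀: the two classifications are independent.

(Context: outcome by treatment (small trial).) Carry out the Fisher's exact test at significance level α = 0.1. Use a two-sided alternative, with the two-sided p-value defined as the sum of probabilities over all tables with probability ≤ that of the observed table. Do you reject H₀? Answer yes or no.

reject H₀: no

Margins: r₁=17, r₂=17, c₁=16, c₂=18, n=34
p_obs = C(17,10)·C(17,6)/C(34,16); sum pmf over tables with pmf ≤ p_obs
p-value (two-sided) = 0.30283
At α=0.1: p ≥ α → fail to reject H₀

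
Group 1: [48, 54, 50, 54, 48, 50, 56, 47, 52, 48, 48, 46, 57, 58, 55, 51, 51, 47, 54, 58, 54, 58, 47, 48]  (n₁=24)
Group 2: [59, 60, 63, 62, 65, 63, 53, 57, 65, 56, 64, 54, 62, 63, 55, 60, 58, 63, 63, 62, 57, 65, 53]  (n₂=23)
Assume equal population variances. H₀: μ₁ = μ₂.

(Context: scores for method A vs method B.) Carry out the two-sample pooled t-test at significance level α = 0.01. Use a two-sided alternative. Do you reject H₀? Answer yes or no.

reject H₀: yes

x̄₁=51.625, s₁=4.020, n₁=24
x̄₂=60.087, s₂=3.965, n₂=23
s_p² = [23·4.020² + 22·3.965²]/45 = 15.9434
SE = √(s_p²·(1/24+1/23)) = 1.1651
t = (51.625−60.087)/1.1651 = -7.2628
df = 45
p-value (two-sided) = 0.00000
At α=0.01: p < α → reject H₀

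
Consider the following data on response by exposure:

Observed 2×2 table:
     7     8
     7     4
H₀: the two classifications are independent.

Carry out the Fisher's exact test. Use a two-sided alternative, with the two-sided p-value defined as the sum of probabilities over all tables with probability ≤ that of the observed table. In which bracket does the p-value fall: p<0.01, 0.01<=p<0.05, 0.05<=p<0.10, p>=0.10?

p-value bracket: p>=0.10

Margins: r₁=15, r₂=11, c₁=14, c₂=12, n=26
p_obs = C(15,7)·C(11,7)/C(26,14); sum pmf over tables with pmf ≤ p_obs
p-value (two-sided) = 0.45274
→ bracket: p>=0.10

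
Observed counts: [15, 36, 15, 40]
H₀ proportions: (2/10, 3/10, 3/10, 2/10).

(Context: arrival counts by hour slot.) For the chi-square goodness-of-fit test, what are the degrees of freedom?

degrees of freedom = 3

df = k − 1 = 4 − 1 = 3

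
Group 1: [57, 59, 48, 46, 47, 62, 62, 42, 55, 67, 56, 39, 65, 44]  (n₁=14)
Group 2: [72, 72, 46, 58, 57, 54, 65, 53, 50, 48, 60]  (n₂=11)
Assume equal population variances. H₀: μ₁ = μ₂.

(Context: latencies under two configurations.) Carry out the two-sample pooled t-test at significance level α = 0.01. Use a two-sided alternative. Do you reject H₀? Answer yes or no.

x̄₁=53.500, s₁=9.079, n₁=14
x̄₂=57.727, s₂=8.912, n₂=11
s_p² = [13·9.079² + 10·8.912²]/23 = 81.1166
SE = √(s_p²·(1/14+1/11)) = 3.6288
t = (53.500−57.727)/3.6288 = -1.1649
df = 23
p-value (two-sided) = 0.25599
At α=0.01: p ≥ α → fail to reject H₀

reject H₀: no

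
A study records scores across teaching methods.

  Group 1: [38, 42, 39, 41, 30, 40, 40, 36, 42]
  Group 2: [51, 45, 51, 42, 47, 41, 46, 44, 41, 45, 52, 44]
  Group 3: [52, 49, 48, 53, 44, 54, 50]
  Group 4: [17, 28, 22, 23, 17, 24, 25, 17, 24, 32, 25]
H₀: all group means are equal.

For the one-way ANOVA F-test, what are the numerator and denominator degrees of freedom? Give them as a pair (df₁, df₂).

degrees of freedom = [3, 35]

k = 4 groups, N = 39 total
df = (k−1, N−k) = (4−1, 39−4) = (3, 35)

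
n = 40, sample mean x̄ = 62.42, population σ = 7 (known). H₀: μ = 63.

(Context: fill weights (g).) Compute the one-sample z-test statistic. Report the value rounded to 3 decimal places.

SE = σ/√n = 7/√40 = 1.1068
z = (x̄−μ₀)/SE = (62.42−63)/1.1068 = -0.5240

test statistic = -0.524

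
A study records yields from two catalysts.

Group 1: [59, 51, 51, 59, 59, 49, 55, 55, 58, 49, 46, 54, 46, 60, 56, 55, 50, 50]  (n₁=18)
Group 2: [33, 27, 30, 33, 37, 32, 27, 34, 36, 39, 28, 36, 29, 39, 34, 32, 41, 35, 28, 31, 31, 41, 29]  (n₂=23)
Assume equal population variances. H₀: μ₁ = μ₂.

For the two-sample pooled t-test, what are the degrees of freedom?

df = n₁ + n₂ − 2 = 18 + 23 − 2 = 39

degrees of freedom = 39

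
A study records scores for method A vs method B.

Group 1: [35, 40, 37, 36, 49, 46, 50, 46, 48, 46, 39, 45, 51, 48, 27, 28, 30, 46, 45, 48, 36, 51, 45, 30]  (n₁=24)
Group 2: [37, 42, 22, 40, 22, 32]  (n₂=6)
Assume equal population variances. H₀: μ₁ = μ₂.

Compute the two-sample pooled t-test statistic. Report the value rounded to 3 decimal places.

test statistic = 2.580

x̄₁=41.750, s₁=7.634, n₁=24
x̄₂=32.500, s₂=8.803, n₂=6
s_p² = [23·7.634² + 5·8.803²]/28 = 61.7143
SE = √(s_p²·(1/24+1/6)) = 3.5857
t = (41.750−32.500)/3.5857 = 2.5797
df = 28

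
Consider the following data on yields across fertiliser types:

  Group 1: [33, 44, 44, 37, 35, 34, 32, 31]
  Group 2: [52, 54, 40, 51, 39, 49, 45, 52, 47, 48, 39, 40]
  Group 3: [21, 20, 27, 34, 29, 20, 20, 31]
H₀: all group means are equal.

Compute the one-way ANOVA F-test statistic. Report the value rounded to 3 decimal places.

test statistic = 35.551

Group means [36.25, 46.33, 25.25], grand mean 37.429
SSB = Σnᵢ(x̄ᵢ−x̄)² = 2149.190; SSW = ΣΣ(x−x̄ᵢ)² = 755.667
MSB = 2149.190/2 = 1074.5952; MSW = 755.667/25 = 30.2267
F = MSB/MSW = 35.5512
df = (2, 25)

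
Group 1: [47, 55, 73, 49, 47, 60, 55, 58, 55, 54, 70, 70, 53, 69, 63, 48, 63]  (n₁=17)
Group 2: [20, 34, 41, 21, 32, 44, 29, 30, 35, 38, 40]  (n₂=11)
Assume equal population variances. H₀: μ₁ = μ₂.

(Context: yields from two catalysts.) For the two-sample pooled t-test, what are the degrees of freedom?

df = n₁ + n₂ − 2 = 17 + 11 − 2 = 26

degrees of freedom = 26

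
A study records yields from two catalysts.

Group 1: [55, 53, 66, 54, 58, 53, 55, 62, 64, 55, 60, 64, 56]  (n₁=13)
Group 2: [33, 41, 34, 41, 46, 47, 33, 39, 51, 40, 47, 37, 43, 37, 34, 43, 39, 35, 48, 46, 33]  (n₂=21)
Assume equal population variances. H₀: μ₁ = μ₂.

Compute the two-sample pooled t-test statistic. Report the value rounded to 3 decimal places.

test statistic = 9.536

x̄₁=58.077, s₁=4.591, n₁=13
x̄₂=40.333, s₂=5.642, n₂=21
s_p² = [12·4.591² + 20·5.642²]/32 = 27.7997
SE = √(s_p²·(1/13+1/21)) = 1.8607
t = (58.077−40.333)/1.8607 = 9.5359
df = 32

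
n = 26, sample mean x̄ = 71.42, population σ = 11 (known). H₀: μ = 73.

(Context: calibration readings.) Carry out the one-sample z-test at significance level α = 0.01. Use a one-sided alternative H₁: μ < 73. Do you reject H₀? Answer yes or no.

SE = σ/√n = 11/√26 = 2.1573
z = (x̄−μ₀)/SE = (71.42−73)/2.1573 = -0.7324
p-value (one-sided, H₁ less) = 0.23196
At α=0.01: p ≥ α → fail to reject H₀

reject H₀: no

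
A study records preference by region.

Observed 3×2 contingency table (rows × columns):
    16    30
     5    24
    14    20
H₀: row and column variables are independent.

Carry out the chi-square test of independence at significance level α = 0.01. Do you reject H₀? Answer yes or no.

Row totals [46, 29, 34], col totals [35, 74], n=109
χ² = (16−14.77)²/14.77 + (30−31.23)²/31.23 + (5−9.31)²/9.31 + (24−19.69)²/19.69 + (14−10.92)²/10.92 + (20−23.08)²/23.08 = 4.3738
df = 2
p-value (upper-tail) = 0.11227
At α=0.01: p ≥ α → fail to reject H₀

reject H₀: no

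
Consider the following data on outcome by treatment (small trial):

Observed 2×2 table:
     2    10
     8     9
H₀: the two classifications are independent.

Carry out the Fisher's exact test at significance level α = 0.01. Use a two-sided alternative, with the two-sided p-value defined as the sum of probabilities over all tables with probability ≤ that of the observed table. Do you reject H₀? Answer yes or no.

reject H₀: no

Margins: r₁=12, r₂=17, c₁=10, c₂=19, n=29
p_obs = C(12,2)·C(17,8)/C(29,10); sum pmf over tables with pmf ≤ p_obs
p-value (two-sided) = 0.12608
At α=0.01: p ≥ α → fail to reject H₀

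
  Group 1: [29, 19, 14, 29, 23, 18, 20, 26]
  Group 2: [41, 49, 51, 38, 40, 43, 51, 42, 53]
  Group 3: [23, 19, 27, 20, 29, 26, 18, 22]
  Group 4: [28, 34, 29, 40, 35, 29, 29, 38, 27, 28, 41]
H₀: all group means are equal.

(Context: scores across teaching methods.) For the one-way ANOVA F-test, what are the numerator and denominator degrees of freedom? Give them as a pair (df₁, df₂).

k = 4 groups, N = 36 total
df = (k−1, N−k) = (4−1, 36−4) = (3, 32)

degrees of freedom = [3, 32]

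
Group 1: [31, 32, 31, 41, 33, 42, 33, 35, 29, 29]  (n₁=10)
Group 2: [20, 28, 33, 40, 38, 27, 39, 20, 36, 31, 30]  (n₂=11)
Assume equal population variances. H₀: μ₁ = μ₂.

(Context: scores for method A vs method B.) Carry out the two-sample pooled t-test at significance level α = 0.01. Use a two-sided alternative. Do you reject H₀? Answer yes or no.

reject H₀: no

x̄₁=33.600, s₁=4.551, n₁=10
x̄₂=31.091, s₂=7.006, n₂=11
s_p² = [9·4.551² + 10·7.006²]/19 = 35.6478
SE = √(s_p²·(1/10+1/11)) = 2.6087
t = (33.600−31.091)/2.6087 = 0.9618
df = 19
p-value (two-sided) = 0.34823
At α=0.01: p ≥ α → fail to reject H₀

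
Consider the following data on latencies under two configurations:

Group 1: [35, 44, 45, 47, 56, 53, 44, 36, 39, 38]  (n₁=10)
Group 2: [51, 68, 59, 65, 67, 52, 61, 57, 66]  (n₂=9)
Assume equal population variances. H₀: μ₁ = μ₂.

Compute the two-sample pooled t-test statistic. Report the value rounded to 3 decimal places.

test statistic = -5.501

x̄₁=43.700, s₁=6.993, n₁=10
x̄₂=60.667, s₂=6.384, n₂=9
s_p² = [9·6.993² + 8·6.384²]/17 = 45.0647
SE = √(s_p²·(1/10+1/9)) = 3.0844
t = (43.700−60.667)/3.0844 = -5.5008
df = 17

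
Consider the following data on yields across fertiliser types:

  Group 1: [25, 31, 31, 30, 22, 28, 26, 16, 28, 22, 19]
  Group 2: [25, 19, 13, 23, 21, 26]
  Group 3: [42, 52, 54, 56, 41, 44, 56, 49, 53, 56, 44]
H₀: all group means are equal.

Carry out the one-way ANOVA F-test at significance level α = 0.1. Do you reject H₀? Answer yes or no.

Group means [25.27, 21.17, 49.73], grand mean 34.000
SSB = Σnᵢ(x̄ᵢ−x̄)² = 4546.803; SSW = ΣΣ(x−x̄ᵢ)² = 717.197
MSB = 4546.803/2 = 2273.4015; MSW = 717.197/25 = 28.6879
F = MSB/MSW = 79.2461
df = (2, 25)
p-value (upper-tail) = 0.00000
At α=0.1: p < α → reject H₀

reject H₀: yes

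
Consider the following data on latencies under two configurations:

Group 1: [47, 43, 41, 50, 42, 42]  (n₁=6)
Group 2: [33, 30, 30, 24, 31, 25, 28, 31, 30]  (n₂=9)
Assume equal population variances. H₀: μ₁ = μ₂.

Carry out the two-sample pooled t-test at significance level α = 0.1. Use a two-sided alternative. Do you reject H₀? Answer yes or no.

reject H₀: yes

x̄₁=44.167, s₁=3.545, n₁=6
x̄₂=29.111, s₂=2.934, n₂=9
s_p² = [5·3.545² + 8·2.934²]/13 = 10.1325
SE = √(s_p²·(1/6+1/9)) = 1.6777
t = (44.167−29.111)/1.6777 = 8.9741
df = 13
p-value (two-sided) = 0.00000
At α=0.1: p < α → reject H₀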